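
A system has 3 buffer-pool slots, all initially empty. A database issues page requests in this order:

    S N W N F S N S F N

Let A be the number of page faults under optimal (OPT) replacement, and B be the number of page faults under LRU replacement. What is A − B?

Under OPT: F F F . F . . . . . → 4 faults.
Under LRU: F F F . F F . . . . → 5 faults.
A − B = 4 − 5 = -1.

-1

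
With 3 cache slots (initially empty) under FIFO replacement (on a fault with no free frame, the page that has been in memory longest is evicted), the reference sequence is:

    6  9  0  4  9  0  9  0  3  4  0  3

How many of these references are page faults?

5

6 -> fault, frames {6}
9 -> fault, frames {6,9}
0 -> fault, frames {6,9,0}
4 -> fault, evict 6, frames {9,0,4}
9 -> hit
0 -> hit
9 -> hit
0 -> hit
3 -> fault, evict 9, frames {0,4,3}
4 -> hit
0 -> hit
3 -> hit
Page faults: 5.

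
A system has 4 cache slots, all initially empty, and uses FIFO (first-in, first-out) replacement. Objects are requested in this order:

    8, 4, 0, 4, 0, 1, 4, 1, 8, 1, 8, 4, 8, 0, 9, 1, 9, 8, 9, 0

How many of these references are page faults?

6

8 → miss, frames [8]
4 → miss, frames [8, 4]
0 → miss, frames [8, 4, 0]
4 → hit
0 → hit
1 → miss, frames [8, 4, 0, 1]
4 → hit
1 → hit
8 → hit
1 → hit
8 → hit
4 → hit
8 → hit
0 → hit
9 → miss, evict 8, frames [4, 0, 1, 9]
1 → hit
9 → hit
8 → miss, evict 4, frames [0, 1, 9, 8]
9 → hit
0 → hit
Page faults: 6.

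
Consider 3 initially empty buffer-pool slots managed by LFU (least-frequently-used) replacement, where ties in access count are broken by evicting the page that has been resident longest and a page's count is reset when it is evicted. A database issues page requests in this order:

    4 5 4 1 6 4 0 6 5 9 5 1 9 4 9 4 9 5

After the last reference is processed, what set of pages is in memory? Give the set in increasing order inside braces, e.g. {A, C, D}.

{4, 5, 9}

4: miss, frames [4]
5: miss, frames [4, 5]
4: hit
1: miss, frames [4, 5, 1]
6: miss, evict 5, frames [4, 1, 6]
4: hit
0: miss, evict 1, frames [4, 6, 0]
6: hit
5: miss, evict 0, frames [4, 6, 5]
9: miss, evict 5, frames [4, 6, 9]
5: miss, evict 9, frames [4, 6, 5]
1: miss, evict 5, frames [4, 6, 1]
9: miss, evict 1, frames [4, 6, 9]
4: hit
9: hit
4: hit
9: hit
5: miss, evict 6, frames [4, 9, 5]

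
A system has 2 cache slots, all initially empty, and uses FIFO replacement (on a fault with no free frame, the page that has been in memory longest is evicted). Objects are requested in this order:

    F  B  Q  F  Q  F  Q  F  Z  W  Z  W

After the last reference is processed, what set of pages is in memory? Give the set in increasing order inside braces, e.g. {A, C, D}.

{W, Z}

F → miss, frames [F]
B → miss, frames [F, B]
Q → miss, evict F, frames [B, Q]
F → miss, evict B, frames [Q, F]
Q → hit
F → hit
Q → hit
F → hit
Z → miss, evict Q, frames [F, Z]
W → miss, evict F, frames [Z, W]
Z → hit
W → hit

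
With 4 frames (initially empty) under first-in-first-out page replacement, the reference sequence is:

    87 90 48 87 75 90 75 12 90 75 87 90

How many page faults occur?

87 → fault, frames {87}
90 → fault, frames {87,90}
48 → fault, frames {87,90,48}
87 → hit
75 → fault, frames {87,90,48,75}
90 → hit
75 → hit
12 → fault, evict 87, frames {90,48,75,12}
90 → hit
75 → hit
87 → fault, evict 90, frames {48,75,12,87}
90 → fault, evict 48, frames {75,12,87,90}
Page faults: 7.

7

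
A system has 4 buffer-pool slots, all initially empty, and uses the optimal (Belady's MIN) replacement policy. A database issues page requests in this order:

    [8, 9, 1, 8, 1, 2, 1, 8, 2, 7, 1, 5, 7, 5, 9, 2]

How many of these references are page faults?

8 → miss, frames [8]
9 → miss, frames [8, 9]
1 → miss, frames [8, 9, 1]
8 → hit
1 → hit
2 → miss, frames [8, 9, 1, 2]
1 → hit
8 → hit
2 → hit
7 → miss, evict 8, frames [9, 1, 2, 7]
1 → hit
5 → miss, evict 1, frames [9, 2, 7, 5]
7 → hit
5 → hit
9 → hit
2 → hit
Page faults: 6.

6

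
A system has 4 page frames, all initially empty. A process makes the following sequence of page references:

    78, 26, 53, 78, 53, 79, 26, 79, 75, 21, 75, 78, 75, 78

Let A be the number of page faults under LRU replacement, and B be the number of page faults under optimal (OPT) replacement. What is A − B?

Under LRU: F F F . . F . . F F . F . . → 7 faults.
Under OPT: F F F . . F . . F F . . . . → 6 faults.
A − B = 7 − 6 = 1.

1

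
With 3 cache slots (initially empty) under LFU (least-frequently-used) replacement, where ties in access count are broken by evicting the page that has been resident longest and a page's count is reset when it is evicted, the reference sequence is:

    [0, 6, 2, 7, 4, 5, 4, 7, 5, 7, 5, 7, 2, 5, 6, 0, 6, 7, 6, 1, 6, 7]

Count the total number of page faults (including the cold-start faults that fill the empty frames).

0: fault, frames [0]
6: fault, frames [0, 6]
2: fault, frames [0, 6, 2]
7: fault, evict 0, frames [6, 2, 7]
4: fault, evict 6, frames [2, 7, 4]
5: fault, evict 2, frames [7, 4, 5]
4: hit
7: hit
5: hit
7: hit
5: hit
7: hit
2: fault, evict 4, frames [7, 5, 2]
5: hit
6: fault, evict 2, frames [7, 5, 6]
0: fault, evict 6, frames [7, 5, 0]
6: fault, evict 0, frames [7, 5, 6]
7: hit
6: hit
1: fault, evict 6, frames [7, 5, 1]
6: fault, evict 1, frames [7, 5, 6]
7: hit
Page faults: 12.

12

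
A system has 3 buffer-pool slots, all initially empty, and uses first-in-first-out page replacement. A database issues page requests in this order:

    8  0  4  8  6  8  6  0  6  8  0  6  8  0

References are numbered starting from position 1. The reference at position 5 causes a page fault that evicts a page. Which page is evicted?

8

pos 1: 8 -> fault, frames (8)
pos 2: 0 -> fault, frames (8 0)
pos 3: 4 -> fault, frames (8 0 4)
pos 4: 8 -> hit
pos 5: 6 -> fault, evict 8, frames (0 4 6)
At position 5, page 8 is evicted.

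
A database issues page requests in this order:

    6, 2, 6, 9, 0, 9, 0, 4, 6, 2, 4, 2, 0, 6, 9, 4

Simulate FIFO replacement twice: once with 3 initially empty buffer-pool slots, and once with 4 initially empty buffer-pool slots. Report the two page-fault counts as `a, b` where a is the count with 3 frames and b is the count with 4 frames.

10, 8

3 frames: F F . F F . . F F F . . F . F F → 10 faults.
4 frames: F F . F F . . F F F . . . . F . → 8 faults.
8 < 10: adding a frame reduced faults, as is typical.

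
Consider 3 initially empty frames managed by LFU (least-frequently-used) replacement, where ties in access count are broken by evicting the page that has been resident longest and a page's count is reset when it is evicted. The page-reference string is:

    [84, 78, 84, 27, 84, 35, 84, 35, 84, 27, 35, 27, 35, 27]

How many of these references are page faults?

4

84 -> miss, frames (84)
78 -> miss, frames (84 78)
84 -> hit
27 -> miss, frames (84 78 27)
84 -> hit
35 -> miss, evict 78, frames (84 27 35)
84 -> hit
35 -> hit
84 -> hit
27 -> hit
35 -> hit
27 -> hit
35 -> hit
27 -> hit
Page faults: 4.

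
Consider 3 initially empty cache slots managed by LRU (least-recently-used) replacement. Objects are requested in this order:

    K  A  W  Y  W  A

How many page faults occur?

4

K -> miss, frames [K]
A -> miss, frames [K, A]
W -> miss, frames [K, A, W]
Y -> miss, evict K, frames [A, W, Y]
W -> hit
A -> hit
Page faults: 4.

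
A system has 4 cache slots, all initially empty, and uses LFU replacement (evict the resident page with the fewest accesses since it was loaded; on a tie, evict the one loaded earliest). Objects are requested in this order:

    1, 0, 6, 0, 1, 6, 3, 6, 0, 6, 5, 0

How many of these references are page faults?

5

1 -> miss, frames [1]
0 -> miss, frames [1, 0]
6 -> miss, frames [1, 0, 6]
0 -> hit
1 -> hit
6 -> hit
3 -> miss, frames [1, 0, 6, 3]
6 -> hit
0 -> hit
6 -> hit
5 -> miss, evict 3, frames [1, 0, 6, 5]
0 -> hit
Page faults: 5.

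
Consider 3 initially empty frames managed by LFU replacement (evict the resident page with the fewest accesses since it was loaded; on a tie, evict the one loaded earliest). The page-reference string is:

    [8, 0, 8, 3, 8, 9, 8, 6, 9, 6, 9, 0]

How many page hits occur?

6

8: miss, frames [8]
0: miss, frames [8, 0]
8: hit
3: miss, frames [8, 0, 3]
8: hit
9: miss, evict 0, frames [8, 3, 9]
8: hit
6: miss, evict 3, frames [8, 9, 6]
9: hit
6: hit
9: hit
0: miss, evict 6, frames [8, 9, 0]
Hits: 6.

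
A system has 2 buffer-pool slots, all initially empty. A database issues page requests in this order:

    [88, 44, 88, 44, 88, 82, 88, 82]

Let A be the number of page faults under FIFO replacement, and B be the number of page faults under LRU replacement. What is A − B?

Under FIFO: F F . . . F F . → 4 faults.
Under LRU: F F . . . F . . → 3 faults.
A − B = 4 − 3 = 1.

1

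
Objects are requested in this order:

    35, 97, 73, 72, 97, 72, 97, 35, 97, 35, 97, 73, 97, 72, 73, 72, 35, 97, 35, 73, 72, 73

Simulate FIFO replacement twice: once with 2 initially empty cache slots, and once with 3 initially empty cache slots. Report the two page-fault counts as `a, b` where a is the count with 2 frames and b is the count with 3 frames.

2 frames: F F F F F . . F . . . F F F F . F F . F F . → 14 faults.
3 frames: F F F F . . . F F . . F . F . . F F . F F . → 12 faults.
12 < 14: adding a frame reduced faults, as is typical.

14, 12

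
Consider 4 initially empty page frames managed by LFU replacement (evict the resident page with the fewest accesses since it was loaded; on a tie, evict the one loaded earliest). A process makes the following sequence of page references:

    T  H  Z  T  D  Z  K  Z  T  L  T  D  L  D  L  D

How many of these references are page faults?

T: miss, frames {T}
H: miss, frames {T,H}
Z: miss, frames {T,H,Z}
T: hit
D: miss, frames {T,H,Z,D}
Z: hit
K: miss, evict H, frames {T,Z,D,K}
Z: hit
T: hit
L: miss, evict D, frames {T,Z,K,L}
T: hit
D: miss, evict K, frames {T,Z,L,D}
L: hit
D: hit
L: hit
D: hit
Page faults: 7.

7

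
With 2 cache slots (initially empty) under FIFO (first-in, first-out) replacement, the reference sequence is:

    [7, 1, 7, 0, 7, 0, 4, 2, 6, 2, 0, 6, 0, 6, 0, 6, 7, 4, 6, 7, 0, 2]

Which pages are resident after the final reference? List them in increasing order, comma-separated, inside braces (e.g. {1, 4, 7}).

7: fault, frames (7)
1: fault, frames (7 1)
7: hit
0: fault, evict 7, frames (1 0)
7: fault, evict 1, frames (0 7)
0: hit
4: fault, evict 0, frames (7 4)
2: fault, evict 7, frames (4 2)
6: fault, evict 4, frames (2 6)
2: hit
0: fault, evict 2, frames (6 0)
6: hit
0: hit
6: hit
0: hit
6: hit
7: fault, evict 6, frames (0 7)
4: fault, evict 0, frames (7 4)
6: fault, evict 7, frames (4 6)
7: fault, evict 4, frames (6 7)
0: fault, evict 6, frames (7 0)
2: fault, evict 7, frames (0 2)

{0, 2}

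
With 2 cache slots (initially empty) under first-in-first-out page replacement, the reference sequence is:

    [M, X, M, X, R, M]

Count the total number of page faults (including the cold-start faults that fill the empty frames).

M: fault, frames (M)
X: fault, frames (M X)
M: hit
X: hit
R: fault, evict M, frames (X R)
M: fault, evict X, frames (R M)
Page faults: 4.

4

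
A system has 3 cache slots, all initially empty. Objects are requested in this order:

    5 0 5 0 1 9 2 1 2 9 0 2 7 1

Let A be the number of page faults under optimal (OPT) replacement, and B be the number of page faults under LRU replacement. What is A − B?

Under OPT: F F . . F F F . . . F . F . → 7 faults.
Under LRU: F F . . F F F . . . F . F F → 8 faults.
A − B = 7 − 8 = -1.

-1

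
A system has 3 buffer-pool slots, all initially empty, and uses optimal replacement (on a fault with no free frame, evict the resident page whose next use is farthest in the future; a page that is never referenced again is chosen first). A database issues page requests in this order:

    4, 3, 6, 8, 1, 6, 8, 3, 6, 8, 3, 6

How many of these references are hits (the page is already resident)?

6

4 → miss, frames (4)
3 → miss, frames (4 3)
6 → miss, frames (4 3 6)
8 → miss, evict 4, frames (3 6 8)
1 → miss, evict 3, frames (6 8 1)
6 → hit
8 → hit
3 → miss, evict 1, frames (6 8 3)
6 → hit
8 → hit
3 → hit
6 → hit
Hits: 6.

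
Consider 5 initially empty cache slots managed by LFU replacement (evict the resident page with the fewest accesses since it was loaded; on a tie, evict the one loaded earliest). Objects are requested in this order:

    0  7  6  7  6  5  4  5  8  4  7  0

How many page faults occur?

7

0: fault, frames {0}
7: fault, frames {0,7}
6: fault, frames {0,7,6}
7: hit
6: hit
5: fault, frames {0,7,6,5}
4: fault, frames {0,7,6,5,4}
5: hit
8: fault, evict 0, frames {7,6,5,4,8}
4: hit
7: hit
0: fault, evict 8, frames {7,6,5,4,0}
Page faults: 7.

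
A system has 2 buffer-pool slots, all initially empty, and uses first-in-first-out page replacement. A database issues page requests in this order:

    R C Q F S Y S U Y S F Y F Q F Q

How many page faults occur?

R: fault, frames [R]
C: fault, frames [R, C]
Q: fault, evict R, frames [C, Q]
F: fault, evict C, frames [Q, F]
S: fault, evict Q, frames [F, S]
Y: fault, evict F, frames [S, Y]
S: hit
U: fault, evict S, frames [Y, U]
Y: hit
S: fault, evict Y, frames [U, S]
F: fault, evict U, frames [S, F]
Y: fault, evict S, frames [F, Y]
F: hit
Q: fault, evict F, frames [Y, Q]
F: fault, evict Y, frames [Q, F]
Q: hit
Page faults: 12.

12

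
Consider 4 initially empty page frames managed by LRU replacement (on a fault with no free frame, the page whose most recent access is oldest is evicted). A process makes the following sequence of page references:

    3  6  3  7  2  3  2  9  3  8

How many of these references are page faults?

3: miss, frames {3}
6: miss, frames {3,6}
3: hit
7: miss, frames {6,3,7}
2: miss, frames {6,3,7,2}
3: hit
2: hit
9: miss, evict 6, frames {7,3,2,9}
3: hit
8: miss, evict 7, frames {2,9,3,8}
Page faults: 6.

6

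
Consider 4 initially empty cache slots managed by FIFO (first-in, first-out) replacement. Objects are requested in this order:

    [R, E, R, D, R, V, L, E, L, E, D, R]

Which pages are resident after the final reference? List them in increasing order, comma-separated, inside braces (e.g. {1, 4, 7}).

R -> miss, frames [R]
E -> miss, frames [R, E]
R -> hit
D -> miss, frames [R, E, D]
R -> hit
V -> miss, frames [R, E, D, V]
L -> miss, evict R, frames [E, D, V, L]
E -> hit
L -> hit
E -> hit
D -> hit
R -> miss, evict E, frames [D, V, L, R]

{D, L, R, V}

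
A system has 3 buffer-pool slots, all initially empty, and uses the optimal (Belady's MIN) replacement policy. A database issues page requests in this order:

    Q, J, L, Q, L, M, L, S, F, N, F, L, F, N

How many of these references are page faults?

Q: miss, frames [Q]
J: miss, frames [Q, J]
L: miss, frames [Q, J, L]
Q: hit
L: hit
M: miss, evict J, frames [Q, L, M]
L: hit
S: miss, evict M, frames [Q, L, S]
F: miss, evict S, frames [Q, L, F]
N: miss, evict Q, frames [L, F, N]
F: hit
L: hit
F: hit
N: hit
Page faults: 7.

7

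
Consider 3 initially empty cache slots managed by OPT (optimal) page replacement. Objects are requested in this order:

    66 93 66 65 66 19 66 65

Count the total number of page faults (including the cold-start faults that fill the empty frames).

4

66 → fault, frames {66}
93 → fault, frames {66,93}
66 → hit
65 → fault, frames {66,93,65}
66 → hit
19 → fault, evict 93, frames {66,65,19}
66 → hit
65 → hit
Page faults: 4.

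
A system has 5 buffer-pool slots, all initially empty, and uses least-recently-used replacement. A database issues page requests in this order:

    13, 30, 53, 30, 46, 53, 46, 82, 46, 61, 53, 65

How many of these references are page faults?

7

13: fault, frames (13)
30: fault, frames (13 30)
53: fault, frames (13 30 53)
30: hit
46: fault, frames (13 53 30 46)
53: hit
46: hit
82: fault, frames (13 30 53 46 82)
46: hit
61: fault, evict 13, frames (30 53 82 46 61)
53: hit
65: fault, evict 30, frames (82 46 61 53 65)
Page faults: 7.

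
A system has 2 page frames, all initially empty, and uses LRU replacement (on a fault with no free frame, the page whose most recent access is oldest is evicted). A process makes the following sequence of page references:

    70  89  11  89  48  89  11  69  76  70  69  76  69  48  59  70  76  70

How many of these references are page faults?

70 → miss, frames [70]
89 → miss, frames [70, 89]
11 → miss, evict 70, frames [89, 11]
89 → hit
48 → miss, evict 11, frames [89, 48]
89 → hit
11 → miss, evict 48, frames [89, 11]
69 → miss, evict 89, frames [11, 69]
76 → miss, evict 11, frames [69, 76]
70 → miss, evict 69, frames [76, 70]
69 → miss, evict 76, frames [70, 69]
76 → miss, evict 70, frames [69, 76]
69 → hit
48 → miss, evict 76, frames [69, 48]
59 → miss, evict 69, frames [48, 59]
70 → miss, evict 48, frames [59, 70]
76 → miss, evict 59, frames [70, 76]
70 → hit
Page faults: 14.

14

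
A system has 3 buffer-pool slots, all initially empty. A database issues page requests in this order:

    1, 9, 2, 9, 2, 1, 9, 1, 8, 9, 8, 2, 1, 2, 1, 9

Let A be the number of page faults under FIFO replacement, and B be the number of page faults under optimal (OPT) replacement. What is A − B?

Under FIFO: F F F . . . . . F . . . F . . F → 6 faults.
Under OPT: F F F . . . . . F . . . F . . . → 5 faults.
A − B = 6 − 5 = 1.

1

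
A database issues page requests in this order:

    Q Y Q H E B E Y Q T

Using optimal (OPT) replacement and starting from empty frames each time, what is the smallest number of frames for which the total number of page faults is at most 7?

f=1: 10 faults
f=2: 8 faults
f=3: 7 faults
f=4: 6 faults
f=5: 6 faults
f=6: 6 faults
Smallest f with faults ≤ 7 is 3.

3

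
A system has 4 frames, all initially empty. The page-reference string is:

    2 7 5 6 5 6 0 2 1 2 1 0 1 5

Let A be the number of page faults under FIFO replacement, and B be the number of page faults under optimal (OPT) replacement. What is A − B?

Under FIFO: F F F F . . F F F . . . . F → 8 faults.
Under OPT: F F F F . . F . F . . . . . → 6 faults.
A − B = 8 − 6 = 2.

2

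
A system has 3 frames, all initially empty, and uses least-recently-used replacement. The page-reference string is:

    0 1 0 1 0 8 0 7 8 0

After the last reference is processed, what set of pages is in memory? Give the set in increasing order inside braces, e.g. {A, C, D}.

0 → fault, frames (0)
1 → fault, frames (0 1)
0 → hit
1 → hit
0 → hit
8 → fault, frames (1 0 8)
0 → hit
7 → fault, evict 1, frames (8 0 7)
8 → hit
0 → hit

{0, 7, 8}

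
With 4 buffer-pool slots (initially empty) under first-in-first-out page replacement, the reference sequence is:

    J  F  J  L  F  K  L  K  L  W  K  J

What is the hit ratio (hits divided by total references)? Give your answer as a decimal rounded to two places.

J → fault, frames {J}
F → fault, frames {J,F}
J → hit
L → fault, frames {J,F,L}
F → hit
K → fault, frames {J,F,L,K}
L → hit
K → hit
L → hit
W → fault, evict J, frames {F,L,K,W}
K → hit
J → fault, evict F, frames {L,K,W,J}
Hits: 6 of 12 references → 6/12 = 0.5000.

0.50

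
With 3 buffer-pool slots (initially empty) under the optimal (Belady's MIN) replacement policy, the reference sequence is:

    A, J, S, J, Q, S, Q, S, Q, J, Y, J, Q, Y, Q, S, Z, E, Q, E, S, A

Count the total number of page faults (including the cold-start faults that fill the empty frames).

9

A → fault, frames (A)
J → fault, frames (A J)
S → fault, frames (A J S)
J → hit
Q → fault, evict A, frames (J S Q)
S → hit
Q → hit
S → hit
Q → hit
J → hit
Y → fault, evict S, frames (J Q Y)
J → hit
Q → hit
Y → hit
Q → hit
S → fault, evict Y, frames (J Q S)
Z → fault, evict J, frames (Q S Z)
E → fault, evict Z, frames (Q S E)
Q → hit
E → hit
S → hit
A → fault, evict E, frames (Q S A)
Page faults: 9.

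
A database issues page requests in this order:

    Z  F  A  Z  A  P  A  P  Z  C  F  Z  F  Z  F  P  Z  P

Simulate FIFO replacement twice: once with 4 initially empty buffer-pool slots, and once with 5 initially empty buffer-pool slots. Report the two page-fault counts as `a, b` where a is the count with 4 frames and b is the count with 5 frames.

7, 5

4 frames: F F F . . F . . . F . F F . . . . . → 7 faults.
5 frames: F F F . . F . . . F . . . . . . . . → 5 faults.
5 < 7: adding a frame reduced faults, as is typical.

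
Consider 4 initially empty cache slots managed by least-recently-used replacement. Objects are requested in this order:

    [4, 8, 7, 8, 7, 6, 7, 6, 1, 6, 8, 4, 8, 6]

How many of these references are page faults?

6

4 -> miss, frames (4)
8 -> miss, frames (4 8)
7 -> miss, frames (4 8 7)
8 -> hit
7 -> hit
6 -> miss, frames (4 8 7 6)
7 -> hit
6 -> hit
1 -> miss, evict 4, frames (8 7 6 1)
6 -> hit
8 -> hit
4 -> miss, evict 7, frames (1 6 8 4)
8 -> hit
6 -> hit
Page faults: 6.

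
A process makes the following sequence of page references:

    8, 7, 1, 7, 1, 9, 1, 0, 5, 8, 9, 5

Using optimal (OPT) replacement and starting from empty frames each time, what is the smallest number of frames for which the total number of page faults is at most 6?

3

f=1: 12 faults
f=2: 8 faults
f=3: 6 faults
f=4: 6 faults
f=5: 6 faults
f=6: 6 faults
Smallest f with faults ≤ 6 is 3.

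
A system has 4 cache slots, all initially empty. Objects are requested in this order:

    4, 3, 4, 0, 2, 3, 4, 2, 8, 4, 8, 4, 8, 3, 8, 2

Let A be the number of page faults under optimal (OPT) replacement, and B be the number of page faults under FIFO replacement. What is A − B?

Under OPT: F F . F F . . . F . . . . . . . → 5 faults.
Under FIFO: F F . F F . . . F F . . . F . . → 7 faults.
A − B = 5 − 7 = -2.

-2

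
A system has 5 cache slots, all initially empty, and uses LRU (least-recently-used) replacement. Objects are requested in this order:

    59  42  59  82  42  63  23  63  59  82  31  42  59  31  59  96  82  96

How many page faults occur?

59: fault, frames (59)
42: fault, frames (59 42)
59: hit
82: fault, frames (42 59 82)
42: hit
63: fault, frames (59 82 42 63)
23: fault, frames (59 82 42 63 23)
63: hit
59: hit
82: hit
31: fault, evict 42, frames (23 63 59 82 31)
42: fault, evict 23, frames (63 59 82 31 42)
59: hit
31: hit
59: hit
96: fault, evict 63, frames (82 42 31 59 96)
82: hit
96: hit
Page faults: 8.

8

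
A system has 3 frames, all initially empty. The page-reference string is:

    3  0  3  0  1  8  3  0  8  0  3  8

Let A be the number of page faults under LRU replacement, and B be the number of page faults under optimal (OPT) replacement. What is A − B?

Under LRU: F F . . F F F F . . . . → 6 faults.
Under OPT: F F . . F F . . . . . . → 4 faults.
A − B = 6 − 4 = 2.

2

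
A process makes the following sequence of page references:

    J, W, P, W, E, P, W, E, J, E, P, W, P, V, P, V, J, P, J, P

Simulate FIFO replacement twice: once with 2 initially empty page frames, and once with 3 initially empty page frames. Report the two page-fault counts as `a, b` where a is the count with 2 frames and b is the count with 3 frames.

12, 9

2 frames: F F F . F . F . F F F F . F F . F . . . → 12 faults.
3 frames: F F F . F . . . F . . F F F . . F . . . → 9 faults.
9 < 12: adding a frame reduced faults, as is typical.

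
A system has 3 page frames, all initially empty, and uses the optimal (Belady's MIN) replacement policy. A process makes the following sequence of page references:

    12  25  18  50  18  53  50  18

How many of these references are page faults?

5

12 -> miss, frames (12)
25 -> miss, frames (12 25)
18 -> miss, frames (12 25 18)
50 -> miss, evict 25, frames (12 18 50)
18 -> hit
53 -> miss, evict 12, frames (18 50 53)
50 -> hit
18 -> hit
Page faults: 5.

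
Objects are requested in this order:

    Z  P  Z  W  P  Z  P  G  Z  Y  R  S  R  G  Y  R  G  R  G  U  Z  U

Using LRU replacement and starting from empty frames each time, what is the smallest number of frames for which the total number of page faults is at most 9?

5

f=1: 22 faults
f=2: 16 faults
f=3: 11 faults
f=4: 10 faults
f=5: 9 faults
f=6: 8 faults
f=7: 8 faults
f=8: 8 faults
Smallest f with faults ≤ 9 is 5.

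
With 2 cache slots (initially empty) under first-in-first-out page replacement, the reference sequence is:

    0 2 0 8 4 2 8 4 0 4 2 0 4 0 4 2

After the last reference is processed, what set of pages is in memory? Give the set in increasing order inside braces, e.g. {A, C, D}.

0 -> miss, frames {0}
2 -> miss, frames {0,2}
0 -> hit
8 -> miss, evict 0, frames {2,8}
4 -> miss, evict 2, frames {8,4}
2 -> miss, evict 8, frames {4,2}
8 -> miss, evict 4, frames {2,8}
4 -> miss, evict 2, frames {8,4}
0 -> miss, evict 8, frames {4,0}
4 -> hit
2 -> miss, evict 4, frames {0,2}
0 -> hit
4 -> miss, evict 0, frames {2,4}
0 -> miss, evict 2, frames {4,0}
4 -> hit
2 -> miss, evict 4, frames {0,2}

{0, 2}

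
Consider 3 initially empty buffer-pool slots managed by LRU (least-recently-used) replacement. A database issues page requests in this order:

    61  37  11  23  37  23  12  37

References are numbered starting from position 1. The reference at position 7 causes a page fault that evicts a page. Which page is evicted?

11

pos 1: 61 → fault, frames {61}
pos 2: 37 → fault, frames {61,37}
pos 3: 11 → fault, frames {61,37,11}
pos 4: 23 → fault, evict 61, frames {37,11,23}
pos 5: 37 → hit
pos 6: 23 → hit
pos 7: 12 → fault, evict 11, frames {37,23,12}
At position 7, page 11 is evicted.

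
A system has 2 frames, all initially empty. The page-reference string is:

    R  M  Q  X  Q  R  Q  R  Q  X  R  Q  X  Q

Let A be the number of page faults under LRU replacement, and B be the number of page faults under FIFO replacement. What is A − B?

-1

Under LRU: F F F F . F . . . F F F F . → 9 faults.
Under FIFO: F F F F . F F . . F F F F . → 10 faults.
A − B = 9 − 10 = -1.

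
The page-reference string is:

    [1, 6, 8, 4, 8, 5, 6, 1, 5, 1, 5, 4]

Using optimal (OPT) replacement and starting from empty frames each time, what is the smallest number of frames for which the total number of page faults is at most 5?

4

f=1: 12 faults
f=2: 8 faults
f=3: 6 faults
f=4: 5 faults
f=5: 5 faults
Smallest f with faults ≤ 5 is 4.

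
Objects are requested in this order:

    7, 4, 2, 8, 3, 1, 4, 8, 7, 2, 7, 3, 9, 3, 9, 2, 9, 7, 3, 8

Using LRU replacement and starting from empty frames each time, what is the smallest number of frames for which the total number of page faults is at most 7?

f=1: 20 faults
f=2: 16 faults
f=3: 16 faults
f=4: 12 faults
f=5: 10 faults
f=6: 7 faults
f=7: 7 faults
Smallest f with faults ≤ 7 is 6.

6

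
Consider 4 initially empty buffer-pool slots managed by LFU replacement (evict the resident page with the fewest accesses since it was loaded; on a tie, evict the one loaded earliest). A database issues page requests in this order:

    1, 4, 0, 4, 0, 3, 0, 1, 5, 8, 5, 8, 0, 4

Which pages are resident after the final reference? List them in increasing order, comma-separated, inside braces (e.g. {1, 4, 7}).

{0, 1, 4, 8}

1 -> miss, frames [1]
4 -> miss, frames [1, 4]
0 -> miss, frames [1, 4, 0]
4 -> hit
0 -> hit
3 -> miss, frames [1, 4, 0, 3]
0 -> hit
1 -> hit
5 -> miss, evict 3, frames [1, 4, 0, 5]
8 -> miss, evict 5, frames [1, 4, 0, 8]
5 -> miss, evict 8, frames [1, 4, 0, 5]
8 -> miss, evict 5, frames [1, 4, 0, 8]
0 -> hit
4 -> hit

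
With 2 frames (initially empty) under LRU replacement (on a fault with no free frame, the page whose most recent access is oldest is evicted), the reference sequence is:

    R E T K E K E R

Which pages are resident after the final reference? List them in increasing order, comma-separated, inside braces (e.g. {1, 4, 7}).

R: miss, frames {R}
E: miss, frames {R,E}
T: miss, evict R, frames {E,T}
K: miss, evict E, frames {T,K}
E: miss, evict T, frames {K,E}
K: hit
E: hit
R: miss, evict K, frames {E,R}

{E, R}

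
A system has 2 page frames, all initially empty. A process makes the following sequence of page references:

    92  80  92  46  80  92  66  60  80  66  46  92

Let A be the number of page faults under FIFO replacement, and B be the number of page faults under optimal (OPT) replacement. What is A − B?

1

Under FIFO: F F . F . F F F F F F F → 10 faults.
Under OPT: F F . F . F F F . F F F → 9 faults.
A − B = 10 − 9 = 1.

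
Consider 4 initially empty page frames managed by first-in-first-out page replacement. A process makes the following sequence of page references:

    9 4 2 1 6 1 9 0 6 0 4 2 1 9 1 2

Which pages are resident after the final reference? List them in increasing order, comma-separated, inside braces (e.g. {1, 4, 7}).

{1, 2, 4, 9}

9: fault, frames [9]
4: fault, frames [9, 4]
2: fault, frames [9, 4, 2]
1: fault, frames [9, 4, 2, 1]
6: fault, evict 9, frames [4, 2, 1, 6]
1: hit
9: fault, evict 4, frames [2, 1, 6, 9]
0: fault, evict 2, frames [1, 6, 9, 0]
6: hit
0: hit
4: fault, evict 1, frames [6, 9, 0, 4]
2: fault, evict 6, frames [9, 0, 4, 2]
1: fault, evict 9, frames [0, 4, 2, 1]
9: fault, evict 0, frames [4, 2, 1, 9]
1: hit
2: hit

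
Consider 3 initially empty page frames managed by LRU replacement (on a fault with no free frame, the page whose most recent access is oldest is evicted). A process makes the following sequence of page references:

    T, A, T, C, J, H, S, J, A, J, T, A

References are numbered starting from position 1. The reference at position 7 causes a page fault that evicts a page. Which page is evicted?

pos 1: T: fault, frames {T}
pos 2: A: fault, frames {T,A}
pos 3: T: hit
pos 4: C: fault, frames {A,T,C}
pos 5: J: fault, evict A, frames {T,C,J}
pos 6: H: fault, evict T, frames {C,J,H}
pos 7: S: fault, evict C, frames {J,H,S}
At position 7, page C is evicted.

C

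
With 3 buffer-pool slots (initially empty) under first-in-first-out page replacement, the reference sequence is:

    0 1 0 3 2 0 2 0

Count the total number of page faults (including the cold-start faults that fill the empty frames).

5

0: fault, frames {0}
1: fault, frames {0,1}
0: hit
3: fault, frames {0,1,3}
2: fault, evict 0, frames {1,3,2}
0: fault, evict 1, frames {3,2,0}
2: hit
0: hit
Page faults: 5.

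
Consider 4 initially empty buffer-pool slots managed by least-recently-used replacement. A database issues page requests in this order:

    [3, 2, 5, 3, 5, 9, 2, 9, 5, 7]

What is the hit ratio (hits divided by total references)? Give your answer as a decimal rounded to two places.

0.50

3 -> miss, frames (3)
2 -> miss, frames (3 2)
5 -> miss, frames (3 2 5)
3 -> hit
5 -> hit
9 -> miss, frames (2 3 5 9)
2 -> hit
9 -> hit
5 -> hit
7 -> miss, evict 3, frames (2 9 5 7)
Hits: 5 of 10 references → 5/10 = 0.5000.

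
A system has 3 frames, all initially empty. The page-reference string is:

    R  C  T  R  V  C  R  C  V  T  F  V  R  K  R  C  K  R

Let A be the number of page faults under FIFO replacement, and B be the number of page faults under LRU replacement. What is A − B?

2

Under FIFO: F F F . F . F F . F F F F F . F . . → 12 faults.
Under LRU: F F F . F F . . . F F . F F . F . . → 10 faults.
A − B = 12 − 10 = 2.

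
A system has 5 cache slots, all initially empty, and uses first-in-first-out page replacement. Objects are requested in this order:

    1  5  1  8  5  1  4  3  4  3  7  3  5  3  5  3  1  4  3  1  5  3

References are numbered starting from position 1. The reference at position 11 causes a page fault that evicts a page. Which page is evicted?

pos 1: 1: fault, frames {1}
pos 2: 5: fault, frames {1,5}
pos 3: 1: hit
pos 4: 8: fault, frames {1,5,8}
pos 5: 5: hit
pos 6: 1: hit
pos 7: 4: fault, frames {1,5,8,4}
pos 8: 3: fault, frames {1,5,8,4,3}
pos 9: 4: hit
pos 10: 3: hit
pos 11: 7: fault, evict 1, frames {5,8,4,3,7}
At position 11, page 1 is evicted.

1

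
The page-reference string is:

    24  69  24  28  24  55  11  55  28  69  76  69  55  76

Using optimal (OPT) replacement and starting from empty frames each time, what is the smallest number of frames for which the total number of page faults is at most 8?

3

f=1: 14 faults
f=2: 9 faults
f=3: 7 faults
f=4: 6 faults
f=5: 6 faults
f=6: 6 faults
Smallest f with faults ≤ 8 is 3.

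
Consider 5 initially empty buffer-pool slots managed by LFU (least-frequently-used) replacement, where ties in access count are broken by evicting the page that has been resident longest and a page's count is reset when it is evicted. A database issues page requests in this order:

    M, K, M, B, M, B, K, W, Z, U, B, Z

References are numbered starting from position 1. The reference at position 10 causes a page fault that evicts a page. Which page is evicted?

pos 1: M → miss, frames {M}
pos 2: K → miss, frames {M,K}
pos 3: M → hit
pos 4: B → miss, frames {M,K,B}
pos 5: M → hit
pos 6: B → hit
pos 7: K → hit
pos 8: W → miss, frames {M,K,B,W}
pos 9: Z → miss, frames {M,K,B,W,Z}
pos 10: U → miss, evict W, frames {M,K,B,Z,U}
At position 10, page W is evicted.

W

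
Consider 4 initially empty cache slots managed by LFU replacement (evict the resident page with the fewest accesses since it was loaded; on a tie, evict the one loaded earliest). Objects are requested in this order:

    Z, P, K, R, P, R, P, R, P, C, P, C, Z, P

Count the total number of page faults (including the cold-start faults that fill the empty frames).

6

Z -> miss, frames [Z]
P -> miss, frames [Z, P]
K -> miss, frames [Z, P, K]
R -> miss, frames [Z, P, K, R]
P -> hit
R -> hit
P -> hit
R -> hit
P -> hit
C -> miss, evict Z, frames [P, K, R, C]
P -> hit
C -> hit
Z -> miss, evict K, frames [P, R, C, Z]
P -> hit
Page faults: 6.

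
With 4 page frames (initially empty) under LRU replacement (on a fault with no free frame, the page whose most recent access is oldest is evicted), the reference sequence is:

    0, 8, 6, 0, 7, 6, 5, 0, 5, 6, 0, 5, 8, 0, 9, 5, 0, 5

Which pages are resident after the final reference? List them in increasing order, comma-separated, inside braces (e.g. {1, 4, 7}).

0 -> miss, frames (0)
8 -> miss, frames (0 8)
6 -> miss, frames (0 8 6)
0 -> hit
7 -> miss, frames (8 6 0 7)
6 -> hit
5 -> miss, evict 8, frames (0 7 6 5)
0 -> hit
5 -> hit
6 -> hit
0 -> hit
5 -> hit
8 -> miss, evict 7, frames (6 0 5 8)
0 -> hit
9 -> miss, evict 6, frames (5 8 0 9)
5 -> hit
0 -> hit
5 -> hit

{0, 5, 8, 9}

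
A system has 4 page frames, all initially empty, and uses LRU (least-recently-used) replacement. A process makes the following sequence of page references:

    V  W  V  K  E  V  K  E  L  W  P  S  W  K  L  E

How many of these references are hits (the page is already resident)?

5

V: miss, frames [V]
W: miss, frames [V, W]
V: hit
K: miss, frames [W, V, K]
E: miss, frames [W, V, K, E]
V: hit
K: hit
E: hit
L: miss, evict W, frames [V, K, E, L]
W: miss, evict V, frames [K, E, L, W]
P: miss, evict K, frames [E, L, W, P]
S: miss, evict E, frames [L, W, P, S]
W: hit
K: miss, evict L, frames [P, S, W, K]
L: miss, evict P, frames [S, W, K, L]
E: miss, evict S, frames [W, K, L, E]
Hits: 5.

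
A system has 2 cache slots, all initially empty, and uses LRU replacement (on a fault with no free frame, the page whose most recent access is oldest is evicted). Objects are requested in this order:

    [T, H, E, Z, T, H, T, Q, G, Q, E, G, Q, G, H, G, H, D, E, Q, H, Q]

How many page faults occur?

16

T -> fault, frames [T]
H -> fault, frames [T, H]
E -> fault, evict T, frames [H, E]
Z -> fault, evict H, frames [E, Z]
T -> fault, evict E, frames [Z, T]
H -> fault, evict Z, frames [T, H]
T -> hit
Q -> fault, evict H, frames [T, Q]
G -> fault, evict T, frames [Q, G]
Q -> hit
E -> fault, evict G, frames [Q, E]
G -> fault, evict Q, frames [E, G]
Q -> fault, evict E, frames [G, Q]
G -> hit
H -> fault, evict Q, frames [G, H]
G -> hit
H -> hit
D -> fault, evict G, frames [H, D]
E -> fault, evict H, frames [D, E]
Q -> fault, evict D, frames [E, Q]
H -> fault, evict E, frames [Q, H]
Q -> hit
Page faults: 16.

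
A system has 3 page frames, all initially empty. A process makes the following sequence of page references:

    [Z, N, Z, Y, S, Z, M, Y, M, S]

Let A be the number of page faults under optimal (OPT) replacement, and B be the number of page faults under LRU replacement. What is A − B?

Under OPT: F F . F F . F . . . → 5 faults.
Under LRU: F F . F F . F F . F → 7 faults.
A − B = 5 − 7 = -2.

-2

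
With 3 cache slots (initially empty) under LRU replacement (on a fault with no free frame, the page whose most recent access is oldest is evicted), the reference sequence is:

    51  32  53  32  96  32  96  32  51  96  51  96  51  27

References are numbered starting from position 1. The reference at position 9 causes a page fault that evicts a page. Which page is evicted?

pos 1: 51 -> miss, frames {51}
pos 2: 32 -> miss, frames {51,32}
pos 3: 53 -> miss, frames {51,32,53}
pos 4: 32 -> hit
pos 5: 96 -> miss, evict 51, frames {53,32,96}
pos 6: 32 -> hit
pos 7: 96 -> hit
pos 8: 32 -> hit
pos 9: 51 -> miss, evict 53, frames {96,32,51}
At position 9, page 53 is evicted.

53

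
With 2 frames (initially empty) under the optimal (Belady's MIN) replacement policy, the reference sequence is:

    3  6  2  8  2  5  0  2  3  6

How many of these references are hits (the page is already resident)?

2

3 -> miss, frames {3}
6 -> miss, frames {3,6}
2 -> miss, evict 6, frames {3,2}
8 -> miss, evict 3, frames {2,8}
2 -> hit
5 -> miss, evict 8, frames {2,5}
0 -> miss, evict 5, frames {2,0}
2 -> hit
3 -> miss, evict 0, frames {2,3}
6 -> miss, evict 3, frames {2,6}
Hits: 2.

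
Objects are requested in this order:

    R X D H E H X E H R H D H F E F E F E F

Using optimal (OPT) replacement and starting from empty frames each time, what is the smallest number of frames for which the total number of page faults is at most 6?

f=1: 20 faults
f=2: 11 faults
f=3: 8 faults
f=4: 7 faults
f=5: 6 faults
f=6: 6 faults
Smallest f with faults ≤ 6 is 5.

5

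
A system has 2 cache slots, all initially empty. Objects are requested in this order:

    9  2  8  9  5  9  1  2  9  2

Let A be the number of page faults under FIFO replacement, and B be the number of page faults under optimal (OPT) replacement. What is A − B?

2

Under FIFO: F F F F F . F F F . → 8 faults.
Under OPT: F F F . F . F F . . → 6 faults.
A − B = 8 − 6 = 2.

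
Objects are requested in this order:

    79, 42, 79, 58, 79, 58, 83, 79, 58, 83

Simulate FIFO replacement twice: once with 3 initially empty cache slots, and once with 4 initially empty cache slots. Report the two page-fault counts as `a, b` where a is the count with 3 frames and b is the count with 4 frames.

3 frames: F F . F . . F F . . → 5 faults.
4 frames: F F . F . . F . . . → 4 faults.
4 < 5: adding a frame reduced faults, as is typical.

5, 4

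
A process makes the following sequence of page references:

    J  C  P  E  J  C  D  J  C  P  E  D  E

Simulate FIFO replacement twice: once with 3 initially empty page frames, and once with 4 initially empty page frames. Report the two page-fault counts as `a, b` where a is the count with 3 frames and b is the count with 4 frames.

3 frames: F F F F F F F . . F F . . → 9 faults.
4 frames: F F F F . . F F F F F F . → 10 faults.
10 > 9: adding a frame increased faults — Belady's anomaly.

9, 10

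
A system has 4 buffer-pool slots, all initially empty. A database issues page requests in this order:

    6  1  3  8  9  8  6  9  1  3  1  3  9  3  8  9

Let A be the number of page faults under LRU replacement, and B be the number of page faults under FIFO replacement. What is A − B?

Under LRU: F F F F F . F . F F . . . . F . → 9 faults.
Under FIFO: F F F F F . F . F F . . . . F F → 10 faults.
A − B = 9 − 10 = -1.

-1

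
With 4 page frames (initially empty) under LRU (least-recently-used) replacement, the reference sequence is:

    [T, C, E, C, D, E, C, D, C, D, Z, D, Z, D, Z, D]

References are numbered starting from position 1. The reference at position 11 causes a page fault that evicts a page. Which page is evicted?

pos 1: T: miss, frames {T}
pos 2: C: miss, frames {T,C}
pos 3: E: miss, frames {T,C,E}
pos 4: C: hit
pos 5: D: miss, frames {T,E,C,D}
pos 6: E: hit
pos 7: C: hit
pos 8: D: hit
pos 9: C: hit
pos 10: D: hit
pos 11: Z: miss, evict T, frames {E,C,D,Z}
At position 11, page T is evicted.

T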